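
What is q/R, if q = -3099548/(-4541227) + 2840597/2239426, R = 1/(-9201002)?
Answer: -91278559534138355467/5084870907851 ≈ -1.7951e+7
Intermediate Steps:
R = -1/9201002 ≈ -1.0868e-7
q = 19841004171967/10169741815702 (q = -3099548*(-1/4541227) + 2840597*(1/2239426) = 3099548/4541227 + 2840597/2239426 = 19841004171967/10169741815702 ≈ 1.9510)
q/R = 19841004171967/(10169741815702*(-1/9201002)) = (19841004171967/10169741815702)*(-9201002) = -91278559534138355467/5084870907851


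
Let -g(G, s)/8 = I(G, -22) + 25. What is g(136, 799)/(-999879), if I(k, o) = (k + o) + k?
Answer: 2200/999879 ≈ 0.0022003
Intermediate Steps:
I(k, o) = o + 2*k
g(G, s) = -24 - 16*G (g(G, s) = -8*((-22 + 2*G) + 25) = -8*(3 + 2*G) = -24 - 16*G)
g(136, 799)/(-999879) = (-24 - 16*136)/(-999879) = (-24 - 2176)*(-1/999879) = -2200*(-1/999879) = 2200/999879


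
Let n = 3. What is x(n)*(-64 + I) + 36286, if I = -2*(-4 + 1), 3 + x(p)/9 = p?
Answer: 36286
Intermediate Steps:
x(p) = -27 + 9*p
I = 6 (I = -2*(-3) = 6)
x(n)*(-64 + I) + 36286 = (-27 + 9*3)*(-64 + 6) + 36286 = (-27 + 27)*(-58) + 36286 = 0*(-58) + 36286 = 0 + 36286 = 36286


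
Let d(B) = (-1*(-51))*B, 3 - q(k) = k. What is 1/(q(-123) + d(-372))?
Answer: -1/18846 ≈ -5.3062e-5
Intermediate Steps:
q(k) = 3 - k
d(B) = 51*B
1/(q(-123) + d(-372)) = 1/((3 - 1*(-123)) + 51*(-372)) = 1/((3 + 123) - 18972) = 1/(126 - 18972) = 1/(-18846) = -1/18846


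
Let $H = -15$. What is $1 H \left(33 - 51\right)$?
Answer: $270$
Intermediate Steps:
$1 H \left(33 - 51\right) = 1 \left(-15\right) \left(33 - 51\right) = \left(-15\right) \left(-18\right) = 270$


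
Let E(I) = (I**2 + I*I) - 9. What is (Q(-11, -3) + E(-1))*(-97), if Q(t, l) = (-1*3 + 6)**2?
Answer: -194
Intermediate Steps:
Q(t, l) = 9 (Q(t, l) = (-3 + 6)**2 = 3**2 = 9)
E(I) = -9 + 2*I**2 (E(I) = (I**2 + I**2) - 9 = 2*I**2 - 9 = -9 + 2*I**2)
(Q(-11, -3) + E(-1))*(-97) = (9 + (-9 + 2*(-1)**2))*(-97) = (9 + (-9 + 2*1))*(-97) = (9 + (-9 + 2))*(-97) = (9 - 7)*(-97) = 2*(-97) = -194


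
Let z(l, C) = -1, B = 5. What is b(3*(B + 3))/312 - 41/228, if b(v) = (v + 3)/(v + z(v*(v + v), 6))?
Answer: -24005/136344 ≈ -0.17606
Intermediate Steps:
b(v) = (3 + v)/(-1 + v) (b(v) = (v + 3)/(v - 1) = (3 + v)/(-1 + v))
b(3*(B + 3))/312 - 41/228 = ((3 + 3*(5 + 3))/(-1 + 3*(5 + 3)))/312 - 41/228 = ((3 + 3*8)/(-1 + 3*8))*(1/312) - 41*1/228 = ((3 + 24)/(-1 + 24))*(1/312) - 41/228 = (27/23)*(1/312) - 41/228 = 9/2392 - 41/228 = -24005/136344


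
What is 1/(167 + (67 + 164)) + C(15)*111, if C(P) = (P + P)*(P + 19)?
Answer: 45061561/398 ≈ 1.1322e+5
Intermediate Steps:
C(P) = 2*P*(19 + P) (C(P) = (2*P)*(19 + P) = 2*P*(19 + P))
1/(167 + (67 + 164)) + C(15)*111 = 1/(167 + (67 + 164)) + (2*15*(19 + 15))*111 = 1/(167 + 231) + (2*15*34)*111 = 1/398 + 1020*111 = 1/398 + 113220 = 45061561/398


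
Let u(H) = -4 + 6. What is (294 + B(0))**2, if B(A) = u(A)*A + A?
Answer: 86436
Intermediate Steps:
u(H) = 2
B(A) = 3*A (B(A) = 2*A + A = 3*A)
(294 + B(0))**2 = (294 + 3*0)**2 = (294 + 0)**2 = 294**2 = 86436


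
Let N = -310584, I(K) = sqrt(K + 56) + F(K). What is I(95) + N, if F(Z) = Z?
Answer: -310489 + sqrt(151) ≈ -3.1048e+5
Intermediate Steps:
I(K) = K + sqrt(56 + K) (I(K) = sqrt(K + 56) + K = sqrt(56 + K) + K = K + sqrt(56 + K))
I(95) + N = (95 + sqrt(56 + 95)) - 310584 = (95 + sqrt(151)) - 310584 = -310489 + sqrt(151)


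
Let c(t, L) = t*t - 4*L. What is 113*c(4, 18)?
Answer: -6328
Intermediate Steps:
c(t, L) = t**2 - 4*L
113*c(4, 18) = 113*(4**2 - 4*18) = 113*(16 - 72) = 113*(-56) = -6328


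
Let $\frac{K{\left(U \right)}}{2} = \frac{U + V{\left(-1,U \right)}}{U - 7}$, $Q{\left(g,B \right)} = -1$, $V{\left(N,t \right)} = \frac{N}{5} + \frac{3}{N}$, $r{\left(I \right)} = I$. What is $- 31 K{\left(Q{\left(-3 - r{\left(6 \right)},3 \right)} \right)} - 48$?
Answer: $- \frac{1611}{20} \approx -80.55$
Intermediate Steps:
$V{\left(N,t \right)} = \frac{3}{N} + \frac{N}{5}$ ($V{\left(N,t \right)} = N \frac{1}{5} + \frac{3}{N} = \frac{N}{5} + \frac{3}{N} = \frac{3}{N} + \frac{N}{5}$)
$K{\left(U \right)} = \frac{2 \left(- \frac{16}{5} + U\right)}{-7 + U}$ ($K{\left(U \right)} = 2 \frac{U + \left(\frac{3}{-1} + \frac{1}{5} \left(-1\right)\right)}{U - 7} = 2 \frac{U + \left(3 \left(-1\right) - \frac{1}{5}\right)}{-7 + U} = 2 \frac{U - \frac{16}{5}}{-7 + U} = 2 \frac{- \frac{16}{5} + U}{-7 + U} = \frac{2 \left(- \frac{16}{5} + U\right)}{-7 + U}$)
$- 31 K{\left(Q{\left(-3 - r{\left(6 \right)},3 \right)} \right)} - 48 = - 31 \frac{2 \left(-16 + 5 \left(-1\right)\right)}{5 \left(-7 - 1\right)} - 48 = - 31 \frac{2 \left(-16 - 5\right)}{5 \left(-8\right)} - 48 = - 31 \cdot \frac{2}{5} \left(- \frac{1}{8}\right) \left(-21\right) - 48 = \left(-31\right) \frac{21}{20} - 48 = - \frac{651}{20} - 48 = - \frac{1611}{20}$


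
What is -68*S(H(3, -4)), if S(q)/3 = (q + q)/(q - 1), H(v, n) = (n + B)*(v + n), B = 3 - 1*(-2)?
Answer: -204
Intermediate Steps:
B = 5 (B = 3 + 2 = 5)
H(v, n) = (5 + n)*(n + v) (H(v, n) = (n + 5)*(v + n) = (5 + n)*(n + v))
S(q) = 6*q/(-1 + q) (S(q) = 3*((q + q)/(q - 1)) = 3*((2*q)/(-1 + q)) = 3*(2*q/(-1 + q)) = 6*q/(-1 + q))
-68*S(H(3, -4)) = -408*((-4)**2 + 5*(-4) + 5*3 - 4*3)/(-1 + ((-4)**2 + 5*(-4) + 5*3 - 4*3)) = -408*(16 - 20 + 15 - 12)/(-1 + (16 - 20 + 15 - 12)) = -408*(-1)/(-1 - 1) = -408*(-1)/(-2) = -408*(-1)*(-1)/2 = -68*3 = -204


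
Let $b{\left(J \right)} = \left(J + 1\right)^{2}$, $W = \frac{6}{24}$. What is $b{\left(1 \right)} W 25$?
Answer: $25$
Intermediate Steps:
$W = \frac{1}{4}$ ($W = 6 \cdot \frac{1}{24} = \frac{1}{4} \approx 0.25$)
$b{\left(J \right)} = \left(1 + J\right)^{2}$
$b{\left(1 \right)} W 25 = \left(1 + 1\right)^{2} \cdot \frac{1}{4} \cdot 25 = 2^{2} \cdot \frac{1}{4} \cdot 25 = 4 \cdot \frac{1}{4} \cdot 25 = 1 \cdot 25 = 25$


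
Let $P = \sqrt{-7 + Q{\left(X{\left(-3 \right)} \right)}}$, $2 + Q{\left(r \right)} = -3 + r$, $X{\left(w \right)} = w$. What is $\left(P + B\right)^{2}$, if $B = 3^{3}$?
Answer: $\left(27 + i \sqrt{15}\right)^{2} \approx 714.0 + 209.14 i$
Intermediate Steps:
$Q{\left(r \right)} = -5 + r$ ($Q{\left(r \right)} = -2 + \left(-3 + r\right) = -5 + r$)
$B = 27$
$P = i \sqrt{15}$ ($P = \sqrt{-7 - 8} = \sqrt{-15} = i \sqrt{15} \approx 3.873 i$)
$\left(P + B\right)^{2} = \left(i \sqrt{15} + 27\right)^{2} = \left(27 + i \sqrt{15}\right)^{2}$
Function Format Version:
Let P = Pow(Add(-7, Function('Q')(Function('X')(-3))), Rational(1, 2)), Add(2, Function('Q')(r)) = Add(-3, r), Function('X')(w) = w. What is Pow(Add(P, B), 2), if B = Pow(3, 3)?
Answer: Pow(Add(27, Mul(I, Pow(15, Rational(1, 2)))), 2) ≈ Add(714.00, Mul(209.14, I))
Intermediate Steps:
Function('Q')(r) = Add(-5, r) (Function('Q')(r) = Add(-2, Add(-3, r)) = Add(-5, r))
B = 27
P = Mul(I, Pow(15, Rational(1, 2))) (P = Pow(Add(-7, Add(-5, -3)), Rational(1, 2)) = Pow(Add(-7, -8), Rational(1, 2)) = Pow(-15, Rational(1, 2)) = Mul(I, Pow(15, Rational(1, 2))) ≈ Mul(3.8730, I))
Pow(Add(P, B), 2) = Pow(Add(Mul(I, Pow(15, Rational(1, 2))), 27), 2) = Pow(Add(27, Mul(I, Pow(15, Rational(1, 2)))), 2)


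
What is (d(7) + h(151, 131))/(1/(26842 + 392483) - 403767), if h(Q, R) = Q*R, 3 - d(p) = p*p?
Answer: -8275378875/169309597274 ≈ -0.048877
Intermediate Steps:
d(p) = 3 - p² (d(p) = 3 - p*p = 3 - p²)
(d(7) + h(151, 131))/(1/(26842 + 392483) - 403767) = ((3 - 1*7²) + 151*131)/(1/(26842 + 392483) - 403767) = ((3 - 1*49) + 19781)/(1/419325 - 403767) = ((3 - 49) + 19781)/(1/419325 - 403767) = (-46 + 19781)/(-169309597274/419325) = 19735*(-419325/169309597274) = -8275378875/169309597274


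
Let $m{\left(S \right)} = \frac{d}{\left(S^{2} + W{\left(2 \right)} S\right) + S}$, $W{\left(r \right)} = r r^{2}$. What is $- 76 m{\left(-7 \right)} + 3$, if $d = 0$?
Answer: $3$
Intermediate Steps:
$W{\left(r \right)} = r^{3}$
$m{\left(S \right)} = 0$ ($m{\left(S \right)} = \frac{0}{\left(S^{2} + 2^{3} S\right) + S} = \frac{0}{\left(S^{2} + 8 S\right) + S} = \frac{0}{S^{2} + 9 S} = 0$)
$- 76 m{\left(-7 \right)} + 3 = \left(-76\right) 0 + 3 = 0 + 3 = 3$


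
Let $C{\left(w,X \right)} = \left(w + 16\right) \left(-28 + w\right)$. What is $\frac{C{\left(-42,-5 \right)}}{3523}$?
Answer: $\frac{140}{271} \approx 0.51661$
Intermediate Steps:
$C{\left(w,X \right)} = \left(-28 + w\right) \left(16 + w\right)$ ($C{\left(w,X \right)} = \left(16 + w\right) \left(-28 + w\right) = \left(-28 + w\right) \left(16 + w\right)$)
$\frac{C{\left(-42,-5 \right)}}{3523} = \frac{-448 + \left(-42\right)^{2} - -504}{3523} = \left(-448 + 1764 + 504\right) \frac{1}{3523} = 1820 \cdot \frac{1}{3523} = \frac{140}{271}$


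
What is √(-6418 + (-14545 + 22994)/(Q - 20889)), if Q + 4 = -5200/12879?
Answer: 41*I*√276466199731376479/269086147 ≈ 80.115*I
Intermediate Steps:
Q = -56716/12879 (Q = -4 - 5200/12879 = -56716/12879 ≈ -4.4038)
√(-6418 + (-14545 + 22994)/(Q - 20889)) = √(-6418 + (-14545 + 22994)/(-56716/12879 - 20889)) = √(-6418 + 8449/(-269086147/12879)) = √(-6418 + 8449*(-12879/269086147)) = √(-6418 - 108814671/269086147) = √(-1727103706117/269086147) = 41*I*√276466199731376479/269086147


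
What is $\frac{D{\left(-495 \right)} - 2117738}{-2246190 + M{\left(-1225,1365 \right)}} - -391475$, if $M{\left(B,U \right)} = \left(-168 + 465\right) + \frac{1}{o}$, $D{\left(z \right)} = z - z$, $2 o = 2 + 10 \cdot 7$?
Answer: $\frac{31651670485393}{80852147} \approx 3.9148 \cdot 10^{5}$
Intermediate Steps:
$o = 36$ ($o = \frac{2 + 10 \cdot 7}{2} = \frac{2 + 70}{2} = \frac{1}{2} \cdot 72 = 36$)
$D{\left(z \right)} = 0$
$M{\left(B,U \right)} = \frac{10693}{36}$ ($M{\left(B,U \right)} = \left(-168 + 465\right) + \frac{1}{36} = 297 + \frac{1}{36} = \frac{10693}{36}$)
$\frac{D{\left(-495 \right)} - 2117738}{-2246190 + M{\left(-1225,1365 \right)}} - -391475 = \frac{0 - 2117738}{-2246190 + \frac{10693}{36}} - -391475 = - \frac{2117738}{- \frac{80852147}{36}} + 391475 = \left(-2117738\right) \left(- \frac{36}{80852147}\right) + 391475 = \frac{76238568}{80852147} + 391475 = \frac{31651670485393}{80852147}$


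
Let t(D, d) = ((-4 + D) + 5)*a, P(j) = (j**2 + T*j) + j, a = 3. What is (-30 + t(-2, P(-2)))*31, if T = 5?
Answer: -1023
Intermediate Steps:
P(j) = j**2 + 6*j (P(j) = (j**2 + 5*j) + j = j**2 + 6*j)
t(D, d) = 3 + 3*D (t(D, d) = ((-4 + D) + 5)*3 = (1 + D)*3 = 3 + 3*D)
(-30 + t(-2, P(-2)))*31 = (-30 + (3 + 3*(-2)))*31 = (-30 + (3 - 6))*31 = (-30 - 3)*31 = -33*31 = -1023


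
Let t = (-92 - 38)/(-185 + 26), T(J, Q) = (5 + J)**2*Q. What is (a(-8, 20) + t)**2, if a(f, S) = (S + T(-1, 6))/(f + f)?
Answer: 16736281/404496 ≈ 41.376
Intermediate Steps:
T(J, Q) = Q*(5 + J)**2
t = 130/159 (t = -130/(-159) = -130*(-1/159) = 130/159 ≈ 0.81761)
a(f, S) = (96 + S)/(2*f) (a(f, S) = (S + 6*(5 - 1)**2)/(f + f) = (S + 6*4**2)/((2*f)) = (S + 6*16)*(1/(2*f)) = (S + 96)*(1/(2*f)) = (96 + S)*(1/(2*f)) = (96 + S)/(2*f))
(a(-8, 20) + t)**2 = ((1/2)*(96 + 20)/(-8) + 130/159)**2 = ((1/2)*(-1/8)*116 + 130/159)**2 = (-29/4 + 130/159)**2 = (-4091/636)**2 = 16736281/404496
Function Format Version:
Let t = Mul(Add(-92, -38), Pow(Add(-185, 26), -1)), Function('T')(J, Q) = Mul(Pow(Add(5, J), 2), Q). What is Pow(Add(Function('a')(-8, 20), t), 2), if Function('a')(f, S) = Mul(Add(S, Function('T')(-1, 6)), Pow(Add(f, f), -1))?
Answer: Rational(16736281, 404496) ≈ 41.376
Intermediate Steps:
Function('T')(J, Q) = Mul(Q, Pow(Add(5, J), 2))
t = Rational(130, 159) (t = Mul(-130, Pow(-159, -1)) = Mul(-130, Rational(-1, 159)) = Rational(130, 159) ≈ 0.81761)
Function('a')(f, S) = Mul(Rational(1, 2), Pow(f, -1), Add(96, S)) (Function('a')(f, S) = Mul(Add(S, Mul(6, Pow(Add(5, -1), 2))), Pow(Add(f, f), -1)) = Mul(Add(S, Mul(6, Pow(4, 2))), Pow(Mul(2, f), -1)) = Mul(Add(S, Mul(6, 16)), Mul(Rational(1, 2), Pow(f, -1))) = Mul(Add(S, 96), Mul(Rational(1, 2), Pow(f, -1))) = Mul(Add(96, S), Mul(Rational(1, 2), Pow(f, -1))) = Mul(Rational(1, 2), Pow(f, -1), Add(96, S)))
Pow(Add(Function('a')(-8, 20), t), 2) = Pow(Add(Mul(Rational(1, 2), Pow(-8, -1), Add(96, 20)), Rational(130, 159)), 2) = Pow(Add(Mul(Rational(1, 2), Rational(-1, 8), 116), Rational(130, 159)), 2) = Pow(Add(Rational(-29, 4), Rational(130, 159)), 2) = Pow(Rational(-4091, 636), 2) = Rational(16736281, 404496)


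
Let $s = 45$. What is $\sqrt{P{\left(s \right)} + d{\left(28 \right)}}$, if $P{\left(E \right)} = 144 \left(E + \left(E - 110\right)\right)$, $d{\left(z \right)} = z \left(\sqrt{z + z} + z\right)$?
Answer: $2 \sqrt{-524 + 14 \sqrt{14}} \approx 43.433 i$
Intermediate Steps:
$d{\left(z \right)} = z \left(z + \sqrt{2} \sqrt{z}\right)$ ($d{\left(z \right)} = z \left(\sqrt{2 z} + z\right) = z \left(\sqrt{2} \sqrt{z} + z\right) = z \left(z + \sqrt{2} \sqrt{z}\right)$)
$P{\left(E \right)} = -15840 + 288 E$ ($P{\left(E \right)} = 144 \left(E + \left(-110 + E\right)\right) = 144 \left(-110 + 2 E\right) = -15840 + 288 E$)
$\sqrt{P{\left(s \right)} + d{\left(28 \right)}} = \sqrt{\left(-15840 + 288 \cdot 45\right) + \left(28^{2} + \sqrt{2} \cdot 28^{\frac{3}{2}}\right)} = \sqrt{\left(-15840 + 12960\right) + \left(784 + \sqrt{2} \cdot 56 \sqrt{7}\right)} = \sqrt{-2880 + \left(784 + 56 \sqrt{14}\right)} = \sqrt{-2096 + 56 \sqrt{14}}$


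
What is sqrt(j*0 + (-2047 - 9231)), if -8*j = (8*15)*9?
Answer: I*sqrt(11278) ≈ 106.2*I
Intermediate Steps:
j = -135 (j = -8*15*9/8 = -15*9 = -1/8*1080 = -135)
sqrt(j*0 + (-2047 - 9231)) = sqrt(-135*0 + (-2047 - 9231)) = sqrt(0 - 11278) = sqrt(-11278) = I*sqrt(11278)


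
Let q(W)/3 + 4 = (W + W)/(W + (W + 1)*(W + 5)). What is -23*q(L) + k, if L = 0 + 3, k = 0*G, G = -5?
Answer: 9246/35 ≈ 264.17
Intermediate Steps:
k = 0 (k = 0*(-5) = 0)
L = 3
q(W) = -12 + 6*W/(W + (1 + W)*(5 + W)) (q(W) = -12 + 3*((W + W)/(W + (W + 1)*(W + 5))) = -12 + 3*((2*W)/(W + (1 + W)*(5 + W))) = -12 + 3*(2*W/(W + (1 + W)*(5 + W))) = -12 + 6*W/(W + (1 + W)*(5 + W)))
-23*q(L) + k = -138*(-10 - 13*3 - 2*3**2)/(5 + 3**2 + 7*3) + 0 = -138*(-10 - 39 - 2*9)/(5 + 9 + 21) + 0 = -138*(-10 - 39 - 18)/35 + 0 = -138*(-67)/35 + 0 = -23*(-402/35) + 0 = 9246/35 + 0 = 9246/35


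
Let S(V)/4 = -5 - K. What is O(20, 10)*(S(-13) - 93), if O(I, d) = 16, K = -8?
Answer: -1296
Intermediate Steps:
S(V) = 12 (S(V) = 4*(-5 - 1*(-8)) = 4*(-5 + 8) = 4*3 = 12)
O(20, 10)*(S(-13) - 93) = 16*(12 - 93) = 16*(-81) = -1296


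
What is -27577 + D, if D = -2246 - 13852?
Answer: -43675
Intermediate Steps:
D = -16098
-27577 + D = -27577 - 16098 = -43675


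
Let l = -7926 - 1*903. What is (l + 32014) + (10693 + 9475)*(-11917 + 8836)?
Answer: -62114423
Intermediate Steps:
l = -8829 (l = -7926 - 903 = -8829)
(l + 32014) + (10693 + 9475)*(-11917 + 8836) = (-8829 + 32014) + (10693 + 9475)*(-11917 + 8836) = 23185 + 20168*(-3081) = 23185 - 62137608 = -62114423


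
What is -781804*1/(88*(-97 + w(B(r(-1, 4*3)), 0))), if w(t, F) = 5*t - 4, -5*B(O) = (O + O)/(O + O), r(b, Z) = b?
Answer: 195451/2244 ≈ 87.099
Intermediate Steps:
B(O) = -⅕ (B(O) = -(O + O)/(5*(O + O)) = -2*O/(5*(2*O)) = -2*O*1/(2*O)/5 = -⅕*1 = -⅕)
w(t, F) = -4 + 5*t
-781804*1/(88*(-97 + w(B(r(-1, 4*3)), 0))) = -781804*1/(88*(-97 + (-4 + 5*(-⅕)))) = -781804*1/(88*(-97 + (-4 - 1))) = -781804*1/(88*(-97 - 5)) = -781804/(88*(-102)) = -781804/(-8976) = -781804*(-1/8976) = 195451/2244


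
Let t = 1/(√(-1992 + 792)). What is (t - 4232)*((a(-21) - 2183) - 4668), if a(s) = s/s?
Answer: 28989200 + 685*I*√3/6 ≈ 2.8989e+7 + 197.74*I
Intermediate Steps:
a(s) = 1
t = -I*√3/60 (t = 1/(√(-1200)) = 1/(20*I*√3) = -I*√3/60 ≈ -0.028868*I)
(t - 4232)*((a(-21) - 2183) - 4668) = (-I*√3/60 - 4232)*((1 - 2183) - 4668) = (-4232 - I*√3/60)*(-2182 - 4668) = (-4232 - I*√3/60)*(-6850) = 28989200 + 685*I*√3/6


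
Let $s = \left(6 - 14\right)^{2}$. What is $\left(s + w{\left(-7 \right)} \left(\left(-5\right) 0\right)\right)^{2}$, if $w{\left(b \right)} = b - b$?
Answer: $4096$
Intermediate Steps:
$w{\left(b \right)} = 0$
$s = 64$ ($s = \left(-8\right)^{2} = 64$)
$\left(s + w{\left(-7 \right)} \left(\left(-5\right) 0\right)\right)^{2} = \left(64 + 0 \left(\left(-5\right) 0\right)\right)^{2} = \left(64 + 0 \cdot 0\right)^{2} = \left(64 + 0\right)^{2} = 64^{2} = 4096$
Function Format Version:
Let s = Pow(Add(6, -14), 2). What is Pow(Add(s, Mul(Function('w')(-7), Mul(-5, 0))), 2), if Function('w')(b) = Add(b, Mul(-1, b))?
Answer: 4096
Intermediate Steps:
Function('w')(b) = 0
s = 64 (s = Pow(-8, 2) = 64)
Pow(Add(s, Mul(Function('w')(-7), Mul(-5, 0))), 2) = Pow(Add(64, Mul(0, Mul(-5, 0))), 2) = Pow(Add(64, Mul(0, 0)), 2) = Pow(Add(64, 0), 2) = Pow(64, 2) = 4096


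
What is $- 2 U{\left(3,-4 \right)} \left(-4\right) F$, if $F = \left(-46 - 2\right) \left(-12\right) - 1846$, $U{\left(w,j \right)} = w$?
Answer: $-30480$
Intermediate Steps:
$F = -1270$ ($F = \left(-48\right) \left(-12\right) - 1846 = 576 - 1846 = -1270$)
$- 2 U{\left(3,-4 \right)} \left(-4\right) F = \left(-2\right) 3 \left(-4\right) \left(-1270\right) = \left(-6\right) \left(-4\right) \left(-1270\right) = 24 \left(-1270\right) = -30480$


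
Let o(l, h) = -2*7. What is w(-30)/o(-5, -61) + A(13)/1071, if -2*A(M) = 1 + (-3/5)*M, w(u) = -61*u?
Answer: -5882/45 ≈ -130.71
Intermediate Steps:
o(l, h) = -14
A(M) = -1/2 + 3*M/10 (A(M) = -(1 + (-3/5)*M)/2 = -(1 + (-3*1/5)*M)/2 = -(1 - 3*M/5)/2 = -1/2 + 3*M/10)
w(-30)/o(-5, -61) + A(13)/1071 = -61*(-30)/(-14) + (-1/2 + (3/10)*13)/1071 = 1830*(-1/14) + (-1/2 + 39/10)*(1/1071) = -915/7 + (17/5)*(1/1071) = -915/7 + 1/315 = -5882/45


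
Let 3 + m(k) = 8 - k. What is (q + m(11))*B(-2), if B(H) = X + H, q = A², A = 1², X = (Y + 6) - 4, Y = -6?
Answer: 30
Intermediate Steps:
m(k) = 5 - k (m(k) = -3 + (8 - k) = 5 - k)
X = -4 (X = (-6 + 6) - 4 = 0 - 4 = -4)
A = 1
q = 1 (q = 1² = 1)
B(H) = -4 + H
(q + m(11))*B(-2) = (1 + (5 - 1*11))*(-4 - 2) = (1 + (5 - 11))*(-6) = (1 - 6)*(-6) = -5*(-6) = 30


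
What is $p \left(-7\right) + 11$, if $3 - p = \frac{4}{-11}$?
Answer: $- \frac{138}{11} \approx -12.545$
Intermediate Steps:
$p = \frac{37}{11}$ ($p = 3 - \frac{4}{-11} = 3 - 4 \left(- \frac{1}{11}\right) = 3 - - \frac{4}{11} = 3 + \frac{4}{11} = \frac{37}{11} \approx 3.3636$)
$p \left(-7\right) + 11 = \frac{37}{11} \left(-7\right) + 11 = - \frac{259}{11} + 11 = - \frac{138}{11}$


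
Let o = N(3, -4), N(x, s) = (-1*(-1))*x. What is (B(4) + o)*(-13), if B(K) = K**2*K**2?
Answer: -3367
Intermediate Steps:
N(x, s) = x (N(x, s) = 1*x = x)
o = 3
B(K) = K**4
(B(4) + o)*(-13) = (4**4 + 3)*(-13) = (256 + 3)*(-13) = 259*(-13) = -3367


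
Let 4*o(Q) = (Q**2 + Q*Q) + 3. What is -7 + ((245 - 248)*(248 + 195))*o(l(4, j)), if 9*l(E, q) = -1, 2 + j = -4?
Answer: -109291/108 ≈ -1012.0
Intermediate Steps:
j = -6 (j = -2 - 4 = -6)
l(E, q) = -1/9 (l(E, q) = (1/9)*(-1) = -1/9)
o(Q) = 3/4 + Q**2/2 (o(Q) = ((Q**2 + Q*Q) + 3)/4 = ((Q**2 + Q**2) + 3)/4 = (2*Q**2 + 3)/4 = (3 + 2*Q**2)/4 = 3/4 + Q**2/2)
-7 + ((245 - 248)*(248 + 195))*o(l(4, j)) = -7 + ((245 - 248)*(248 + 195))*(3/4 + (-1/9)**2/2) = -7 + (-3*443)*(3/4 + (1/2)*(1/81)) = -7 - 1329*(3/4 + 1/162) = -7 - 1329*245/324 = -7 - 108535/108 = -109291/108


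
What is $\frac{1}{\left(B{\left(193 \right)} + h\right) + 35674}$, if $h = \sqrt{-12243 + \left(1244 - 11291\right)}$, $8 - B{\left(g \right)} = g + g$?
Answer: $\frac{17648}{622914953} - \frac{i \sqrt{22290}}{1245829906} \approx 2.8331 \cdot 10^{-5} - 1.1984 \cdot 10^{-7} i$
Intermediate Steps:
$B{\left(g \right)} = 8 - 2 g$ ($B{\left(g \right)} = 8 - \left(g + g\right) = 8 - 2 g$)
$h = i \sqrt{22290}$ ($h = \sqrt{-12243 - 10047} = \sqrt{-22290} = i \sqrt{22290} \approx 149.3 i$)
$\frac{1}{\left(B{\left(193 \right)} + h\right) + 35674} = \frac{1}{\left(\left(8 - 386\right) + i \sqrt{22290}\right) + 35674} = \frac{1}{\left(-378 + i \sqrt{22290}\right) + 35674} = \frac{1}{35296 + i \sqrt{22290}}$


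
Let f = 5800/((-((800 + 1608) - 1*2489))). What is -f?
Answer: -5800/81 ≈ -71.605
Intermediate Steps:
f = 5800/81 (f = 5800/((-(2408 - 2489))) = 5800/((-1*(-81))) = 5800/81 ≈ 71.605)
-f = -1*5800/81 = -5800/81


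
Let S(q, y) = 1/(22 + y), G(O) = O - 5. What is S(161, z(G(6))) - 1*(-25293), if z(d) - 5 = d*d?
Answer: 708205/28 ≈ 25293.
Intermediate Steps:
G(O) = -5 + O
z(d) = 5 + d² (z(d) = 5 + d*d = 5 + d²)
S(161, z(G(6))) - 1*(-25293) = 1/(22 + (5 + (-5 + 6)²)) - 1*(-25293) = 1/(22 + (5 + 1²)) + 25293 = 1/(22 + (5 + 1)) + 25293 = 1/(22 + 6) + 25293 = 1/28 + 25293 = 708205/28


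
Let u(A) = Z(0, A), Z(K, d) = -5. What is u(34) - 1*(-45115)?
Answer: 45110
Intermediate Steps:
u(A) = -5
u(34) - 1*(-45115) = -5 - 1*(-45115) = -5 + 45115 = 45110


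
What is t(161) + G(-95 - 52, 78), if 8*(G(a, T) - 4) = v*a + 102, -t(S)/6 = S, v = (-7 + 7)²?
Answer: -3797/4 ≈ -949.25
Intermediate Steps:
v = 0 (v = 0² = 0)
t(S) = -6*S
G(a, T) = 67/4 (G(a, T) = 4 + (0*a + 102)/8 = 4 + (0 + 102)/8 = 4 + (⅛)*102 = 4 + 51/4 = 67/4)
t(161) + G(-95 - 52, 78) = -6*161 + 67/4 = -966 + 67/4 = -3797/4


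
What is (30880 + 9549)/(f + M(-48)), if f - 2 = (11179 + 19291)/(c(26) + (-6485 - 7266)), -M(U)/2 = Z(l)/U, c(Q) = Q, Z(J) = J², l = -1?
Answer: -887820840/3917 ≈ -2.2666e+5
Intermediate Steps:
M(U) = -2/U (M(U) = -2*(-1)²/U = -2/U)
f = -604/2745 (f = 2 + (11179 + 19291)/(26 + (-6485 - 7266)) = 2 + 30470/(26 - 13751) = 2 + 30470/(-13725) = 2 + 30470*(-1/13725) = 2 - 6094/2745 = -604/2745 ≈ -0.22004)
(30880 + 9549)/(f + M(-48)) = (30880 + 9549)/(-604/2745 - 2/(-48)) = 40429/(-604/2745 - 2*(-1/48)) = 40429/(-604/2745 + 1/24) = 40429/(-3917/21960) = 40429*(-21960/3917) = -887820840/3917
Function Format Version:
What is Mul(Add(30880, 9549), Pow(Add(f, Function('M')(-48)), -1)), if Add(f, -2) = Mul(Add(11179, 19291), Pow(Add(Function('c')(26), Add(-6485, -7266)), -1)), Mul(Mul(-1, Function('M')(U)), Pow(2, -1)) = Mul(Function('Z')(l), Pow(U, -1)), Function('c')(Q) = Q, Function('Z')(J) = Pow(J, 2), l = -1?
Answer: Rational(-887820840, 3917) ≈ -2.2666e+5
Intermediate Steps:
Function('M')(U) = Mul(-2, Pow(U, -1)) (Function('M')(U) = Mul(-2, Mul(Pow(-1, 2), Pow(U, -1))) = Mul(-2, Mul(1, Pow(U, -1))) = Mul(-2, Pow(U, -1)))
f = Rational(-604, 2745) (f = Add(2, Mul(Add(11179, 19291), Pow(Add(26, Add(-6485, -7266)), -1))) = Add(2, Mul(30470, Pow(Add(26, -13751), -1))) = Add(2, Mul(30470, Pow(-13725, -1))) = Add(2, Mul(30470, Rational(-1, 13725))) = Add(2, Rational(-6094, 2745)) = Rational(-604, 2745) ≈ -0.22004)
Mul(Add(30880, 9549), Pow(Add(f, Function('M')(-48)), -1)) = Mul(Add(30880, 9549), Pow(Add(Rational(-604, 2745), Mul(-2, Pow(-48, -1))), -1)) = Mul(40429, Pow(Add(Rational(-604, 2745), Mul(-2, Rational(-1, 48))), -1)) = Mul(40429, Pow(Add(Rational(-604, 2745), Rational(1, 24)), -1)) = Mul(40429, Pow(Rational(-3917, 21960), -1)) = Mul(40429, Rational(-21960, 3917)) = Rational(-887820840, 3917)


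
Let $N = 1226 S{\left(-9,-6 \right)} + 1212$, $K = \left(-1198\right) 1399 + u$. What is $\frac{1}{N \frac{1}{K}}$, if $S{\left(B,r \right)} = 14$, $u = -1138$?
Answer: $- \frac{419285}{4594} \approx -91.268$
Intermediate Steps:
$K = -1677140$ ($K = \left(-1198\right) 1399 - 1138 = -1676002 - 1138 = -1677140$)
$N = 18376$ ($N = 1226 \cdot 14 + 1212 = 17164 + 1212 = 18376$)
$\frac{1}{N \frac{1}{K}} = \frac{1}{18376 \frac{1}{-1677140}} = \frac{1}{18376 \left(- \frac{1}{1677140}\right)} = \frac{1}{- \frac{4594}{419285}} = - \frac{419285}{4594}$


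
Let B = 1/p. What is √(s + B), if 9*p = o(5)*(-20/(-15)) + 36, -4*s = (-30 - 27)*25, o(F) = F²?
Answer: √963651/52 ≈ 18.878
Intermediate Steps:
s = 1425/4 (s = -(-30 - 27)*25/4 = -(-57)*25/4 = -¼*(-1425) = 1425/4 ≈ 356.25)
p = 208/27 (p = (5²*(-20/(-15)) + 36)/9 = (25*(-20*(-1/15)) + 36)/9 = (25*(4/3) + 36)/9 = (100/3 + 36)/9 = (⅑)*(208/3) = 208/27 ≈ 7.7037)
B = 27/208 (B = 1/(208/27) = 27/208 ≈ 0.12981)
√(s + B) = √(1425/4 + 27/208) = √(74127/208) = √963651/52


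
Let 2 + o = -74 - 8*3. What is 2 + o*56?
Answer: -5598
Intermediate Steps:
o = -100 (o = -2 + (-74 - 8*3) = -2 + (-74 - 24) = -2 - 98 = -100)
2 + o*56 = 2 - 100*56 = 2 - 5600 = -5598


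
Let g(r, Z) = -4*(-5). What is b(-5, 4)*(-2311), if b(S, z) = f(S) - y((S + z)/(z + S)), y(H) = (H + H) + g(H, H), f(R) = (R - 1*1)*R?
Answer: -18488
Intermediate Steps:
g(r, Z) = 20
f(R) = R*(-1 + R) (f(R) = (R - 1)*R = (-1 + R)*R = R*(-1 + R))
y(H) = 20 + 2*H (y(H) = (H + H) + 20 = 2*H + 20 = 20 + 2*H)
b(S, z) = -22 + S*(-1 + S) (b(S, z) = S*(-1 + S) - (20 + 2*((S + z)/(z + S))) = S*(-1 + S) - (20 + 2*((S + z)/(S + z))) = S*(-1 + S) - (20 + 2*1) = S*(-1 + S) - (20 + 2) = S*(-1 + S) - 1*22 = S*(-1 + S) - 22 = -22 + S*(-1 + S))
b(-5, 4)*(-2311) = (-22 - 5*(-1 - 5))*(-2311) = (-22 - 5*(-6))*(-2311) = (-22 + 30)*(-2311) = 8*(-2311) = -18488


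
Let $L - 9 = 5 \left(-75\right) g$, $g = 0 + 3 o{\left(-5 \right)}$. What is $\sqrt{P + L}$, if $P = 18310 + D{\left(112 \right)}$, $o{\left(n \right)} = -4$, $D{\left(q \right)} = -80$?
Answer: $\sqrt{22739} \approx 150.79$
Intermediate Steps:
$g = -12$ ($g = 0 + 3 \left(-4\right) = 0 - 12 = -12$)
$P = 18230$ ($P = 18310 - 80 = 18230$)
$L = 4509$ ($L = 9 + 5 \left(-75\right) \left(-12\right) = 9 - -4500 = 9 + 4500 = 4509$)
$\sqrt{P + L} = \sqrt{18230 + 4509} = \sqrt{22739}$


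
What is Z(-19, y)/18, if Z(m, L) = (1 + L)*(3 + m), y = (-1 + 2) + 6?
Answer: -64/9 ≈ -7.1111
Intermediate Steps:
y = 7 (y = 1 + 6 = 7)
Z(-19, y)/18 = (3 - 19 + 3*7 + 7*(-19))/18 = (3 - 19 + 21 - 133)*(1/18) = -128*1/18 = -64/9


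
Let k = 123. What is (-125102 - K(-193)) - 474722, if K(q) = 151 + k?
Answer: -600098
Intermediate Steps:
K(q) = 274 (K(q) = 151 + 123 = 274)
(-125102 - K(-193)) - 474722 = (-125102 - 1*274) - 474722 = (-125102 - 274) - 474722 = -125376 - 474722 = -600098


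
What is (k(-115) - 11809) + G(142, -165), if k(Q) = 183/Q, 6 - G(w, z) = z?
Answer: -1338553/115 ≈ -11640.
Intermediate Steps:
G(w, z) = 6 - z
(k(-115) - 11809) + G(142, -165) = (183/(-115) - 11809) + (6 - 1*(-165)) = (183*(-1/115) - 11809) + (6 + 165) = (-183/115 - 11809) + 171 = -1358218/115 + 171 = -1338553/115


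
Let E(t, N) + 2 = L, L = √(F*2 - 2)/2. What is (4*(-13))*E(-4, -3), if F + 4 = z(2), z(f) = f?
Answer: 104 - 26*I*√6 ≈ 104.0 - 63.687*I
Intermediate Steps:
F = -2 (F = -4 + 2 = -2)
L = I*√6/2 (L = √(-2*2 - 2)/2 = √(-4 - 2)*(½) = √(-6)*(½) = (I*√6)*(½) = I*√6/2 ≈ 1.2247*I)
E(t, N) = -2 + I*√6/2
(4*(-13))*E(-4, -3) = (4*(-13))*(-2 + I*√6/2) = -52*(-2 + I*√6/2) = 104 - 26*I*√6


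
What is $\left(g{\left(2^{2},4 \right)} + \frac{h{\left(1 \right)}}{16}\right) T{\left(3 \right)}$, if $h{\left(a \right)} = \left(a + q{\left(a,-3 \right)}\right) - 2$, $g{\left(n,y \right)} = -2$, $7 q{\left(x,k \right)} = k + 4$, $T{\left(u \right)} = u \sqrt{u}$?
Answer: $- \frac{345 \sqrt{3}}{56} \approx -10.671$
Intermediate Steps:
$T{\left(u \right)} = u^{\frac{3}{2}}$
$q{\left(x,k \right)} = \frac{4}{7} + \frac{k}{7}$ ($q{\left(x,k \right)} = \frac{k + 4}{7} = \frac{4 + k}{7} = \frac{4}{7} + \frac{k}{7}$)
$h{\left(a \right)} = - \frac{13}{7} + a$ ($h{\left(a \right)} = \left(a + \left(\frac{4}{7} + \frac{1}{7} \left(-3\right)\right)\right) - 2 = \left(a + \left(\frac{4}{7} - \frac{3}{7}\right)\right) - 2 = \left(a + \frac{1}{7}\right) - 2 = \left(\frac{1}{7} + a\right) - 2 = - \frac{13}{7} + a$)
$\left(g{\left(2^{2},4 \right)} + \frac{h{\left(1 \right)}}{16}\right) T{\left(3 \right)} = \left(-2 + \frac{- \frac{13}{7} + 1}{16}\right) 3^{\frac{3}{2}} = \left(-2 - \frac{3}{56}\right) 3 \sqrt{3} = - \frac{115 \cdot 3 \sqrt{3}}{56} = - \frac{345 \sqrt{3}}{56}$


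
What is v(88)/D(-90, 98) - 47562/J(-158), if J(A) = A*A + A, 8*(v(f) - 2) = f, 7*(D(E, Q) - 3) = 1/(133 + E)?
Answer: 27034915/11212312 ≈ 2.4112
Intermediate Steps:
D(E, Q) = 3 + 1/(7*(133 + E))
v(f) = 2 + f/8
J(A) = A + A² (J(A) = A² + A = A + A²)
v(88)/D(-90, 98) - 47562/J(-158) = (2 + (⅛)*88)/(((2794 + 21*(-90))/(7*(133 - 90)))) - 47562*(-1/(158*(1 - 158))) = (2 + 11)/(((⅐)*(2794 - 1890)/43)) - 47562/((-158*(-157))) = 13/(((⅐)*(1/43)*904)) - 47562/24806 = 13/(904/301) - 47562*1/24806 = 13*(301/904) - 23781/12403 = 3913/904 - 23781/12403 = 27034915/11212312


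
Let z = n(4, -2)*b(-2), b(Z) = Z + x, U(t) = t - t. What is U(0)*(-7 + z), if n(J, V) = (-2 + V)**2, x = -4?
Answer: 0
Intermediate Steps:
U(t) = 0
b(Z) = -4 + Z (b(Z) = Z - 4 = -4 + Z)
z = -96 (z = (-2 - 2)**2*(-4 - 2) = (-4)**2*(-6) = 16*(-6) = -96)
U(0)*(-7 + z) = 0*(-7 - 96) = 0*(-103) = 0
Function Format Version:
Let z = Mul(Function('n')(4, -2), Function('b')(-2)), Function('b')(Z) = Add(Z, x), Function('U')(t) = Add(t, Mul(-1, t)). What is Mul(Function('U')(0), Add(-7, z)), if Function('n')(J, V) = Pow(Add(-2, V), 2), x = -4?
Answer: 0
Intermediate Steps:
Function('U')(t) = 0
Function('b')(Z) = Add(-4, Z) (Function('b')(Z) = Add(Z, -4) = Add(-4, Z))
z = -96 (z = Mul(Pow(Add(-2, -2), 2), Add(-4, -2)) = Mul(Pow(-4, 2), -6) = Mul(16, -6) = -96)
Mul(Function('U')(0), Add(-7, z)) = Mul(0, Add(-7, -96)) = Mul(0, -103) = 0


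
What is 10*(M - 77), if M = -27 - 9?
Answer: -1130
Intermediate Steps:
M = -36
10*(M - 77) = 10*(-36 - 77) = 10*(-113) = -1130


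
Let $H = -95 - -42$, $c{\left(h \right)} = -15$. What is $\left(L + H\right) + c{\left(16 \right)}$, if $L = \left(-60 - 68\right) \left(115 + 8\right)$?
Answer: $-15812$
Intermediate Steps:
$H = -53$ ($H = -95 + 42 = -53$)
$L = -15744$ ($L = \left(-128\right) 123 = -15744$)
$\left(L + H\right) + c{\left(16 \right)} = \left(-15744 - 53\right) - 15 = -15797 - 15 = -15812$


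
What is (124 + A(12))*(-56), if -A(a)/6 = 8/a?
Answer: -6720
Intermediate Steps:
A(a) = -48/a
(124 + A(12))*(-56) = (124 - 48/12)*(-56) = (124 - 48*1/12)*(-56) = (124 - 4)*(-56) = 120*(-56) = -6720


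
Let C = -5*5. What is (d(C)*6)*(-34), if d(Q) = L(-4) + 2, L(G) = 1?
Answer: -612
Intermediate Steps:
C = -25
d(Q) = 3 (d(Q) = 1 + 2 = 3)
(d(C)*6)*(-34) = (3*6)*(-34) = 18*(-34) = -612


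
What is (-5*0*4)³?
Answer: 0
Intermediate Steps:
(-5*0*4)³ = (0*4)³ = 0³ = 0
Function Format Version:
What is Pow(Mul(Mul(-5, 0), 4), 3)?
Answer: 0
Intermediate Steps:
Pow(Mul(Mul(-5, 0), 4), 3) = Pow(Mul(0, 4), 3) = Pow(0, 3) = 0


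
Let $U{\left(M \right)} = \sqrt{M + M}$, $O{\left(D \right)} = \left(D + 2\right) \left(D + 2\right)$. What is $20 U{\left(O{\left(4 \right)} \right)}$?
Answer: $120 \sqrt{2} \approx 169.71$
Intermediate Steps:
$O{\left(D \right)} = \left(2 + D\right)^{2}$ ($O{\left(D \right)} = \left(2 + D\right) \left(2 + D\right) = \left(2 + D\right)^{2}$)
$U{\left(M \right)} = \sqrt{2} \sqrt{M}$ ($U{\left(M \right)} = \sqrt{2 M} = \sqrt{2} \sqrt{M}$)
$20 U{\left(O{\left(4 \right)} \right)} = 20 \sqrt{2} \sqrt{\left(2 + 4\right)^{2}} = 20 \sqrt{2} \sqrt{6^{2}} = 20 \sqrt{2} \sqrt{36} = 20 \sqrt{2} \cdot 6 = 20 \cdot 6 \sqrt{2} = 120 \sqrt{2}$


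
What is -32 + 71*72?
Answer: 5080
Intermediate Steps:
-32 + 71*72 = -32 + 5112 = 5080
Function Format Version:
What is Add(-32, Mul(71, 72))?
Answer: 5080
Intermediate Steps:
Add(-32, Mul(71, 72)) = Add(-32, 5112) = 5080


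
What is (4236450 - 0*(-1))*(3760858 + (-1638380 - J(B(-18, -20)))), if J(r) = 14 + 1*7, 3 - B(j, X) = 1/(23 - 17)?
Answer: 8991682957650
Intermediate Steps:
B(j, X) = 17/6 (B(j, X) = 3 - 1/(23 - 17) = 3 - 1/6 = 17/6)
J(r) = 21 (J(r) = 14 + 7 = 21)
(4236450 - 0*(-1))*(3760858 + (-1638380 - J(B(-18, -20)))) = (4236450 - 0*(-1))*(3760858 + (-1638380 - 1*21)) = (4236450 - 2956*0)*(3760858 + (-1638380 - 21)) = (4236450 + 0)*(3760858 - 1638401) = 4236450*2122457 = 8991682957650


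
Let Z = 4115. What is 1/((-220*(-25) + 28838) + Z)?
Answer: 1/38453 ≈ 2.6006e-5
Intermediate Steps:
1/((-220*(-25) + 28838) + Z) = 1/((-220*(-25) + 28838) + 4115) = 1/((5500 + 28838) + 4115) = 1/(34338 + 4115) = 1/38453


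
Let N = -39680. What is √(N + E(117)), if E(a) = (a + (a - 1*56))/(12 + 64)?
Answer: I*√57294538/38 ≈ 199.19*I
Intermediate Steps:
E(a) = -14/19 + a/38 (E(a) = (a + (a - 56))/76 = (a + (-56 + a))*(1/76) = (-56 + 2*a)*(1/76) = -14/19 + a/38)
√(N + E(117)) = √(-39680 + (-14/19 + (1/38)*117)) = √(-39680 + (-14/19 + 117/38)) = √(-39680 + 89/38) = √(-1507751/38) = I*√57294538/38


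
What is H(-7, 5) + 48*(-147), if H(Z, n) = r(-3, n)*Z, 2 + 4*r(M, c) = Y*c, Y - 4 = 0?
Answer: -14175/2 ≈ -7087.5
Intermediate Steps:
Y = 4 (Y = 4 + 0 = 4)
r(M, c) = -½ + c (r(M, c) = -½ + (4*c)/4 = -½ + c)
H(Z, n) = Z*(-½ + n) (H(Z, n) = (-½ + n)*Z = Z*(-½ + n))
H(-7, 5) + 48*(-147) = -7*(-½ + 5) + 48*(-147) = -7*9/2 - 7056 = -63/2 - 7056 = -14175/2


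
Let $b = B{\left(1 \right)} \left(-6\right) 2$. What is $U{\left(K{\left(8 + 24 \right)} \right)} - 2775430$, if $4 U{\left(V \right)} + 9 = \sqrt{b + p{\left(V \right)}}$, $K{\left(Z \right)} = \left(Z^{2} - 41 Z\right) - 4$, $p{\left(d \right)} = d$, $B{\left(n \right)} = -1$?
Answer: $- \frac{11101729}{4} + \frac{i \sqrt{70}}{2} \approx -2.7754 \cdot 10^{6} + 4.1833 i$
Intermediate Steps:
$b = 12$ ($b = \left(-1\right) \left(-6\right) 2 = 6 \cdot 2 = 12$)
$K{\left(Z \right)} = -4 + Z^{2} - 41 Z$
$U{\left(V \right)} = - \frac{9}{4} + \frac{\sqrt{12 + V}}{4}$
$U{\left(K{\left(8 + 24 \right)} \right)} - 2775430 = \left(- \frac{9}{4} + \frac{\sqrt{12 - \left(4 - \left(8 + 24\right)^{2} + 41 \left(8 + 24\right)\right)}}{4}\right) - 2775430 = \left(- \frac{9}{4} + \frac{\sqrt{12 - \left(1316 - 1024\right)}}{4}\right) - 2775430 = \left(- \frac{9}{4} + \frac{\sqrt{12 - 292}}{4}\right) - 2775430 = \left(- \frac{9}{4} + \frac{\sqrt{-280}}{4}\right) - 2775430 = \left(- \frac{9}{4} + \frac{2 i \sqrt{70}}{4}\right) - 2775430 = \left(- \frac{9}{4} + \frac{i \sqrt{70}}{2}\right) - 2775430 = - \frac{11101729}{4} + \frac{i \sqrt{70}}{2}$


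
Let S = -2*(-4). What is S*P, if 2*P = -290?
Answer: -1160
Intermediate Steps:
P = -145 (P = (½)*(-290) = -145)
S = 8
S*P = 8*(-145) = -1160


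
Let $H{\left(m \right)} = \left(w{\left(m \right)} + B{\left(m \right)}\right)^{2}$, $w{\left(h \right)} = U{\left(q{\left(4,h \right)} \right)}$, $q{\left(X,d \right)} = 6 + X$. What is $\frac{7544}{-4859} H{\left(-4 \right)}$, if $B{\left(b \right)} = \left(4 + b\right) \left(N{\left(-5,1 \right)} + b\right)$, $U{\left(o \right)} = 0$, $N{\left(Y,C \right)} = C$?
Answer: $0$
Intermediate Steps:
$w{\left(h \right)} = 0$
$B{\left(b \right)} = \left(1 + b\right) \left(4 + b\right)$ ($B{\left(b \right)} = \left(4 + b\right) \left(1 + b\right) = \left(1 + b\right) \left(4 + b\right)$)
$H{\left(m \right)} = \left(4 + m^{2} + 5 m\right)^{2}$ ($H{\left(m \right)} = \left(0 + \left(4 + m^{2} + 5 m\right)\right)^{2} = \left(4 + m^{2} + 5 m\right)^{2}$)
$\frac{7544}{-4859} H{\left(-4 \right)} = \frac{7544}{-4859} \left(4 + \left(-4\right)^{2} + 5 \left(-4\right)\right)^{2} = 7544 \left(- \frac{1}{4859}\right) \left(4 + 16 - 20\right)^{2} = - \frac{7544 \cdot 0^{2}}{4859} = \left(- \frac{7544}{4859}\right) 0 = 0$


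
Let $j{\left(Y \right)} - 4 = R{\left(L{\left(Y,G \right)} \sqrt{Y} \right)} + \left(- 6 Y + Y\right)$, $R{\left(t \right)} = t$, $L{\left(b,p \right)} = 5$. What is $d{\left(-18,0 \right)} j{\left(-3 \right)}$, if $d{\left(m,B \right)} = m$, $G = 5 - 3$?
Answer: $-342 - 90 i \sqrt{3} \approx -342.0 - 155.88 i$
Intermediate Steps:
$G = 2$
$j{\left(Y \right)} = 4 - 5 Y + 5 \sqrt{Y}$ ($j{\left(Y \right)} = 4 + \left(5 \sqrt{Y} + \left(- 6 Y + Y\right)\right) = 4 + \left(5 \sqrt{Y} - 5 Y\right) = 4 + \left(- 5 Y + 5 \sqrt{Y}\right) = 4 - 5 Y + 5 \sqrt{Y}$)
$d{\left(-18,0 \right)} j{\left(-3 \right)} = - 18 \left(4 - -15 + 5 \sqrt{-3}\right) = - 18 \left(4 + 15 + 5 i \sqrt{3}\right) = - 18 \left(19 + 5 i \sqrt{3}\right) = -342 - 90 i \sqrt{3}$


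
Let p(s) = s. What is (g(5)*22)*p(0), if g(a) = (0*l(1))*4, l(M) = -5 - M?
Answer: 0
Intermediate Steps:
g(a) = 0 (g(a) = (0*(-5 - 1*1))*4 = (0*(-5 - 1))*4 = (0*(-6))*4 = 0*4 = 0)
(g(5)*22)*p(0) = (0*22)*0 = 0*0 = 0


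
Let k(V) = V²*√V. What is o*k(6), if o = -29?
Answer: -1044*√6 ≈ -2557.3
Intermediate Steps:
k(V) = V^(5/2)
o*k(6) = -1044*√6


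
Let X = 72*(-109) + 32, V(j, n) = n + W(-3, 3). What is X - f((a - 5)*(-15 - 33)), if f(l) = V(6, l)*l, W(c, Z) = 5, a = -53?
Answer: -7772392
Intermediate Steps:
V(j, n) = 5 + n (V(j, n) = n + 5 = 5 + n)
f(l) = l*(5 + l) (f(l) = (5 + l)*l = l*(5 + l))
X = -7816 (X = -7848 + 32 = -7816)
X - f((a - 5)*(-15 - 33)) = -7816 - (-53 - 5)*(-15 - 33)*(5 + (-53 - 5)*(-15 - 33)) = -7816 - (-58*(-48))*(5 - 58*(-48)) = -7816 - 2784*(5 + 2784) = -7816 - 2784*2789 = -7816 - 1*7764576 = -7816 - 7764576 = -7772392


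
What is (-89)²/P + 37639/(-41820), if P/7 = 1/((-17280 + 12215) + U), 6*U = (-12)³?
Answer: -1773214809133/292740 ≈ -6.0573e+6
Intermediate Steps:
U = -288 (U = (⅙)*(-12)³ = (⅙)*(-1728) = -288)
P = -7/5353 (P = 7/((-17280 + 12215) - 288) = 7/(-5065 - 288) = 7/(-5353) = 7*(-1/5353) = -7/5353 ≈ -0.0013077)
(-89)²/P + 37639/(-41820) = (-89)²/(-7/5353) + 37639/(-41820) = 7921*(-5353/7) + 37639*(-1/41820) = -42401113/7 - 37639/41820 = -1773214809133/292740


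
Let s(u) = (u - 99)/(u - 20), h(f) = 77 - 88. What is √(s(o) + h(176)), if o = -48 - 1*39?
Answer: I*√106037/107 ≈ 3.0433*I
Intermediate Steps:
h(f) = -11
o = -87 (o = -48 - 39 = -87)
s(u) = (-99 + u)/(-20 + u)
√(s(o) + h(176)) = √((-99 - 87)/(-20 - 87) - 11) = √(-186/(-107) - 11) = √(-1/107*(-186) - 11) = √(186/107 - 11) = √(-991/107) = I*√106037/107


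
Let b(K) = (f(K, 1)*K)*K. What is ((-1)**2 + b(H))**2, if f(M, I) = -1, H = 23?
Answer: 278784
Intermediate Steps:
b(K) = -K**2 (b(K) = (-K)*K = -K**2)
((-1)**2 + b(H))**2 = ((-1)**2 - 1*23**2)**2 = (1 - 1*529)**2 = (1 - 529)**2 = (-528)**2 = 278784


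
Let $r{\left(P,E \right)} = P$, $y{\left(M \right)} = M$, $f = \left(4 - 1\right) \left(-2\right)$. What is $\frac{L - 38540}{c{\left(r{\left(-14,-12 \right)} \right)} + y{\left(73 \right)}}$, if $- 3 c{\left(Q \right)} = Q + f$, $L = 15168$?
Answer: $- \frac{70116}{239} \approx -293.37$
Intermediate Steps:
$f = -6$ ($f = 3 \left(-2\right) = -6$)
$c{\left(Q \right)} = 2 - \frac{Q}{3}$ ($c{\left(Q \right)} = - \frac{Q - 6}{3} = - \frac{-6 + Q}{3} = 2 - \frac{Q}{3}$)
$\frac{L - 38540}{c{\left(r{\left(-14,-12 \right)} \right)} + y{\left(73 \right)}} = \frac{15168 - 38540}{\left(2 - - \frac{14}{3}\right) + 73} = - \frac{23372}{\left(2 + \frac{14}{3}\right) + 73} = - \frac{23372}{\frac{20}{3} + 73} = - \frac{23372}{\frac{239}{3}} = \left(-23372\right) \frac{3}{239} = - \frac{70116}{239}$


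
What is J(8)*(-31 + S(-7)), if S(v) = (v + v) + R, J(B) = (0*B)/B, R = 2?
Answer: 0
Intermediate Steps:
J(B) = 0 (J(B) = 0/B = 0)
S(v) = 2 + 2*v (S(v) = (v + v) + 2 = 2*v + 2 = 2 + 2*v)
J(8)*(-31 + S(-7)) = 0*(-31 + (2 + 2*(-7))) = 0*(-31 + (2 - 14)) = 0*(-31 - 12) = 0*(-43) = 0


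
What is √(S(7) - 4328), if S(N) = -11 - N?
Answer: I*√4346 ≈ 65.924*I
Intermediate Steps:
√(S(7) - 4328) = √((-11 - 1*7) - 4328) = √((-11 - 7) - 4328) = √(-18 - 4328) = √(-4346) = I*√4346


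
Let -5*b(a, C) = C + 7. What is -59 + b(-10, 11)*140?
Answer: -563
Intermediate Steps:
b(a, C) = -7/5 - C/5 (b(a, C) = -(C + 7)/5 = -(7 + C)/5 = -7/5 - C/5)
-59 + b(-10, 11)*140 = -59 + (-7/5 - 1/5*11)*140 = -59 + (-7/5 - 11/5)*140 = -59 - 18/5*140 = -59 - 504 = -563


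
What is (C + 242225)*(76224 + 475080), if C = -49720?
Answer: 106128776520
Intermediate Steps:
(C + 242225)*(76224 + 475080) = (-49720 + 242225)*(76224 + 475080) = 192505*551304 = 106128776520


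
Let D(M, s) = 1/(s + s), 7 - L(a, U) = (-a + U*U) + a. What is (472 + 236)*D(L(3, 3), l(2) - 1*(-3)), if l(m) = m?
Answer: 354/5 ≈ 70.800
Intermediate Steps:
L(a, U) = 7 - U² (L(a, U) = 7 - ((-a + U*U) + a) = 7 - ((-a + U²) + a) = 7 - ((U² - a) + a) = 7 - U²)
D(M, s) = 1/(2*s)
(472 + 236)*D(L(3, 3), l(2) - 1*(-3)) = (472 + 236)*(1/(2*(2 - 1*(-3)))) = 708*(1/(2*(2 + 3))) = 708*((½)/5) = 708*((½)*(⅕)) = 708*(⅒) = 354/5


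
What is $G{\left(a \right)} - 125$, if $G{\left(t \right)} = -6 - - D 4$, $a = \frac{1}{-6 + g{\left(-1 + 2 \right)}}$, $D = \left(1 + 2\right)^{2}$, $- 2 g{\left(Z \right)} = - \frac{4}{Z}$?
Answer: $-95$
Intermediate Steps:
$g{\left(Z \right)} = \frac{2}{Z}$ ($g{\left(Z \right)} = - \frac{\left(-4\right) \frac{1}{Z}}{2} = \frac{2}{Z}$)
$D = 9$ ($D = 3^{2} = 9$)
$a = - \frac{1}{4}$ ($a = \frac{1}{-6 + \frac{2}{-1 + 2}} = \frac{1}{-6 + \frac{2}{1}} = \frac{1}{-6 + 2 \cdot 1} = \frac{1}{-6 + 2} = \frac{1}{-4} = - \frac{1}{4} \approx -0.25$)
$G{\left(t \right)} = 30$ ($G{\left(t \right)} = -6 - \left(-1\right) 9 \cdot 4 = -6 - \left(-9\right) 4 = -6 - -36 = -6 + 36 = 30$)
$G{\left(a \right)} - 125 = 30 - 125 = -95$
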